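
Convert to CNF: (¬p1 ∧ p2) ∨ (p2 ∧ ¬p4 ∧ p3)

(¬p1 ∨ ¬p4) ∧ (¬p1 ∨ p3) ∧ p2

(¬p1 ∧ p2) ∨ (p2 ∧ ¬p4 ∧ p3)
⇔ (¬p1 ∨ p2) ∧ (¬p1 ∨ ¬p4) ∧ (¬p1 ∨ p3) ∧ (p2 ∨ p2) ∧ (p2 ∨ ¬p4) ∧ (p2 ∨ p3)   — distribute ∨ over ∧
⇔ (¬p1 ∨ ¬p4) ∧ (¬p1 ∨ p3) ∧ p2   — simplify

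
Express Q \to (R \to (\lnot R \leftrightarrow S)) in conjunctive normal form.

Q \to (R \to (\lnot R \leftrightarrow S))
≡ \lnot Q \lor (R \to (\lnot R \leftrightarrow S))   — eliminate \to
≡ \lnot Q \lor \lnot R \lor (\lnot R \leftrightarrow S)   — eliminate \to
≡ \lnot Q \lor \lnot R \lor ((\lnot R \to S) \land (S \to \lnot R))   — eliminate \leftrightarrow
≡ \lnot Q \lor \lnot R \lor ((\lnot \lnot R \lor S) \land (S \to \lnot R))   — eliminate \to
≡ \lnot Q \lor \lnot R \lor ((\lnot \lnot R \lor S) \land (\lnot S \lor \lnot R))   — eliminate \to
≡ \lnot Q \lor \lnot R \lor ((R \lor S) \land (\lnot S \lor \lnot R))   — double negation
≡ (\lnot Q \lor \lnot R \lor R \lor S) \land (\lnot Q \lor \lnot R \lor \lnot S \lor \lnot R)   — distribute \lor over \land
≡ \lnot Q \lor \lnot R \lor \lnot S   — simplify

\lnot Q \lor \lnot R \lor \lnot S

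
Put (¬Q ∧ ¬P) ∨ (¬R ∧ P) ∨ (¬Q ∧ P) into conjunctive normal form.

(¬Q ∧ ¬P) ∨ (¬R ∧ P) ∨ (¬Q ∧ P)
≡ (¬Q ∨ ¬R ∨ ¬Q) ∧ (¬Q ∨ ¬R ∨ P) ∧ (¬Q ∨ P ∨ ¬Q) ∧ (¬Q ∨ P ∨ P) ∧ (¬P ∨ ¬R ∨ ¬Q) ∧ (¬P ∨ ¬R ∨ P) ∧ (¬P ∨ P ∨ ¬Q) ∧ (¬P ∨ P ∨ P)   [distribute ∨ over ∧]
≡ (¬Q ∨ ¬R) ∧ (¬Q ∨ P)   [simplify]

(¬Q ∨ ¬R) ∧ (¬Q ∨ P)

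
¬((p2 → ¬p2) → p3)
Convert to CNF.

¬((p2 → ¬p2) → p3)
≡ ¬(¬(p2 → ¬p2) ∨ p3)
≡ ¬(¬(¬p2 ∨ ¬p2) ∨ p3)
≡ ¬¬(¬p2 ∨ ¬p2) ∧ ¬p3
≡ (¬p2 ∨ ¬p2) ∧ ¬p3
≡ ¬p2 ∧ ¬p3

¬p2 ∧ ¬p3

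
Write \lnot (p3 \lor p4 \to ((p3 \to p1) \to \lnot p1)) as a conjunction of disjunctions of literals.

(p3 \lor p4) \land p1

\lnot (p3 \lor p4 \to ((p3 \to p1) \to \lnot p1))
≡ \lnot (\lnot (p3 \lor p4) \lor ((p3 \to p1) \to \lnot p1))   — eliminate \to
≡ \lnot (\lnot (p3 \lor p4) \lor \lnot (p3 \to p1) \lor \lnot p1)   — eliminate \to
≡ \lnot (\lnot (p3 \lor p4) \lor \lnot (\lnot p3 \lor p1) \lor \lnot p1)   — eliminate \to
≡ \lnot \lnot (p3 \lor p4) \land \lnot \lnot (\lnot p3 \lor p1) \land \lnot \lnot p1   — De Morgan
≡ (p3 \lor p4) \land \lnot \lnot (\lnot p3 \lor p1) \land \lnot \lnot p1   — double negation
≡ (p3 \lor p4) \land (\lnot p3 \lor p1) \land \lnot \lnot p1   — double negation
≡ (p3 \lor p4) \land (\lnot p3 \lor p1) \land p1   — double negation
≡ (p3 \lor p4) \land p1   — simplify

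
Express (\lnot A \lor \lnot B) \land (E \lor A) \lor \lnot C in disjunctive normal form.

(\lnot A \lor \lnot B) \land (E \lor A) \lor \lnot C
≡ \lnot A \land E \lor \lnot A \land A \lor \lnot B \land E \lor \lnot B \land A \lor \lnot C   (distribute \land over \lor)
≡ \lnot A \land E \lor \lnot B \land E \lor \lnot B \land A \lor \lnot C   (simplify)

\lnot A \land E \lor \lnot B \land E \lor \lnot B \land A \lor \lnot C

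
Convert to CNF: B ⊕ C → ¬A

B ⊕ C → ¬A
≡ ¬(B ⊕ C) ∨ ¬A   — eliminate →
≡ ¬((B ∨ C) ∧ ¬(B ∧ C)) ∨ ¬A   — expand ⊕
≡ ¬(B ∨ C) ∨ ¬¬(B ∧ C) ∨ ¬A   — De Morgan
≡ ¬B ∧ ¬C ∨ ¬¬(B ∧ C) ∨ ¬A   — De Morgan
≡ ¬B ∧ ¬C ∨ B ∧ C ∨ ¬A   — double negation
≡ (¬B ∨ B ∨ ¬A) ∧ (¬B ∨ C ∨ ¬A) ∧ (¬C ∨ B ∨ ¬A) ∧ (¬C ∨ C ∨ ¬A)   — distribute ∨ over ∧
≡ (¬B ∨ C ∨ ¬A) ∧ (¬C ∨ B ∨ ¬A)   — simplify

(¬B ∨ C ∨ ¬A) ∧ (¬C ∨ B ∨ ¬A)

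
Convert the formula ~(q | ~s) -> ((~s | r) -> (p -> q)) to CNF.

q | ~s | ~r | ~p

~(q | ~s) -> ((~s | r) -> (p -> q))
≡ ~~(q | ~s) | ((~s | r) -> (p -> q))
≡ ~~(q | ~s) | ~(~s | r) | (p -> q)
≡ ~~(q | ~s) | ~(~s | r) | ~p | q
≡ q | ~s | ~(~s | r) | ~p | q
≡ q | ~s | (~~s & ~r) | ~p | q
≡ q | ~s | (s & ~r) | ~p | q
≡ (q | ~s | s | ~p | q) & (q | ~s | ~r | ~p | q)
≡ q | ~s | ~r | ~p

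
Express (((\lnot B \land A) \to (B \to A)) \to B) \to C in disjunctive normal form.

\lnot B \lor C

(((\lnot B \land A) \to (B \to A)) \to B) \to C
≡ \lnot (((\lnot B \land A) \to (B \to A)) \to B) \lor C   [eliminate \to]
≡ \lnot (\lnot ((\lnot B \land A) \to (B \to A)) \lor B) \lor C   [eliminate \to]
≡ \lnot (\lnot (\lnot (\lnot B \land A) \lor (B \to A)) \lor B) \lor C   [eliminate \to]
≡ \lnot (\lnot (\lnot (\lnot B \land A) \lor \lnot B \lor A) \lor B) \lor C   [eliminate \to]
≡ (\lnot \lnot (\lnot (\lnot B \land A) \lor \lnot B \lor A) \land \lnot B) \lor C   [De Morgan]
≡ ((\lnot (\lnot B \land A) \lor \lnot B \lor A) \land \lnot B) \lor C   [double negation]
≡ ((\lnot \lnot B \lor \lnot A \lor \lnot B \lor A) \land \lnot B) \lor C   [De Morgan]
≡ ((B \lor \lnot A \lor \lnot B \lor A) \land \lnot B) \lor C   [double negation]
≡ (B \land \lnot B) \lor (\lnot A \land \lnot B) \lor (\lnot B \land \lnot B) \lor (A \land \lnot B) \lor C   [distribute \land over \lor]
≡ \lnot B \lor C   [simplify]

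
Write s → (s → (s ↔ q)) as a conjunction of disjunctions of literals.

¬s ∨ q

s → (s → (s ↔ q))
= ¬s ∨ (s → (s ↔ q))   [eliminate →]
= ¬s ∨ ¬s ∨ (s ↔ q)   [eliminate →]
= ¬s ∨ ¬s ∨ ((s → q) ∧ (q → s))   [eliminate ↔]
= ¬s ∨ ¬s ∨ ((¬s ∨ q) ∧ (q → s))   [eliminate →]
= ¬s ∨ ¬s ∨ ((¬s ∨ q) ∧ (¬q ∨ s))   [eliminate →]
= (¬s ∨ ¬s ∨ ¬s ∨ q) ∧ (¬s ∨ ¬s ∨ ¬q ∨ s)   [distribute ∨ over ∧]
= ¬s ∨ q   [simplify]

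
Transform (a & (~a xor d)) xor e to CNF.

(a & (~a xor d)) xor e
≡ ((a & (~a xor d)) | e) & ~(a & (~a xor d) & e)
≡ ((a & (~a | d) & ~(~a & d)) | e) & ~(a & (~a xor d) & e)
≡ ((a & (~a | d) & ~(~a & d)) | e) & ~(a & (~a | d) & ~(~a & d) & e)
≡ ((a & (~a | d) & (~~a | ~d)) | e) & ~(a & (~a | d) & ~(~a & d) & e)
≡ ((a & (~a | d) & (a | ~d)) | e) & ~(a & (~a | d) & ~(~a & d) & e)
≡ ((a & (~a | d) & (a | ~d)) | e) & (~a | ~(~a | d) | ~~(~a & d) | ~e)
≡ ((a & (~a | d) & (a | ~d)) | e) & (~a | (~~a & ~d) | ~~(~a & d) | ~e)
≡ ((a & (~a | d) & (a | ~d)) | e) & (~a | (a & ~d) | ~~(~a & d) | ~e)
≡ ((a & (~a | d) & (a | ~d)) | e) & (~a | (a & ~d) | (~a & d) | ~e)
≡ (a | e) & (~a | d | e) & (a | ~d | e) & (~a | a | ~a | ~e) & (~a | a | d | ~e) & (~a | ~d | ~a | ~e) & (~a | ~d | d | ~e)
≡ (a | e) & (~a | d | e) & (~a | ~d | ~e)

(a | e) & (~a | d | e) & (~a | ~d | ~e)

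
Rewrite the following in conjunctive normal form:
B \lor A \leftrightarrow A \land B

(\lnot B \lor A) \land (\lnot A \lor B)

B \lor A \leftrightarrow A \land B
⇔ (B \lor A \to A \land B) \land (A \land B \to B \lor A)   (eliminate \leftrightarrow)
⇔ (\lnot (B \lor A) \lor A \land B) \land (A \land B \to B \lor A)   (eliminate \to)
⇔ (\lnot (B \lor A) \lor A \land B) \land (\lnot (A \land B) \lor B \lor A)   (eliminate \to)
⇔ (\lnot B \land \lnot A \lor A \land B) \land (\lnot (A \land B) \lor B \lor A)   (De Morgan)
⇔ (\lnot B \land \lnot A \lor A \land B) \land (\lnot A \lor \lnot B \lor B \lor A)   (De Morgan)
⇔ (\lnot B \lor A) \land (\lnot B \lor B) \land (\lnot A \lor A) \land (\lnot A \lor B) \land (\lnot A \lor \lnot B \lor B \lor A)   (distribute \lor over \land)
⇔ (\lnot B \lor A) \land (\lnot A \lor B)   (simplify)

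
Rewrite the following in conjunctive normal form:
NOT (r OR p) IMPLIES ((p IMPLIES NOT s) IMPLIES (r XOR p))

r OR p

NOT (r OR p) IMPLIES ((p IMPLIES NOT s) IMPLIES (r XOR p))
= NOT NOT (r OR p) OR ((p IMPLIES NOT s) IMPLIES (r XOR p))   [eliminate IMPLIES]
= NOT NOT (r OR p) OR NOT (p IMPLIES NOT s) OR (r XOR p)   [eliminate IMPLIES]
= NOT NOT (r OR p) OR NOT (NOT p OR NOT s) OR (r XOR p)   [eliminate IMPLIES]
= NOT NOT (r OR p) OR NOT (NOT p OR NOT s) OR ((r OR p) AND NOT (r AND p))   [expand XOR]
= r OR p OR NOT (NOT p OR NOT s) OR ((r OR p) AND NOT (r AND p))   [double negation]
= r OR p OR (NOT NOT p AND NOT NOT s) OR ((r OR p) AND NOT (r AND p))   [De Morgan]
= r OR p OR (p AND NOT NOT s) OR ((r OR p) AND NOT (r AND p))   [double negation]
= r OR p OR (p AND s) OR ((r OR p) AND NOT (r AND p))   [double negation]
= r OR p OR (p AND s) OR ((r OR p) AND (NOT r OR NOT p))   [De Morgan]
= (r OR p OR p OR r OR p) AND (r OR p OR p OR NOT r OR NOT p) AND (r OR p OR s OR r OR p) AND (r OR p OR s OR NOT r OR NOT p)   [distribute OR over AND]
= r OR p   [simplify]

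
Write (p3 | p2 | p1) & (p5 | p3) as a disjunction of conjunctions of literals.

p3 | (p2 & p5) | (p1 & p5)

(p3 | p2 | p1) & (p5 | p3)
≡ (p3 & p5) | (p3 & p3) | (p2 & p5) | (p2 & p3) | (p1 & p5) | (p1 & p3)
≡ p3 | (p2 & p5) | (p1 & p5)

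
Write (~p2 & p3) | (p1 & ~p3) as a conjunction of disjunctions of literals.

(~p2 | p1) & (~p2 | ~p3) & (p3 | p1)

(~p2 & p3) | (p1 & ~p3)
= (~p2 | p1) & (~p2 | ~p3) & (p3 | p1) & (p3 | ~p3)   [distribute | over &]
= (~p2 | p1) & (~p2 | ~p3) & (p3 | p1)   [simplify]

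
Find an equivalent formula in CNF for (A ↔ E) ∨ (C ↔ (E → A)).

(¬A ∨ E ∨ C) ∧ (¬E ∨ A ∨ ¬C)

(A ↔ E) ∨ (C ↔ (E → A))
≡ ((A → E) ∧ (E → A)) ∨ (C ↔ (E → A))   [eliminate ↔]
≡ ((¬A ∨ E) ∧ (E → A)) ∨ (C ↔ (E → A))   [eliminate →]
≡ ((¬A ∨ E) ∧ (¬E ∨ A)) ∨ (C ↔ (E → A))   [eliminate →]
≡ ((¬A ∨ E) ∧ (¬E ∨ A)) ∨ ((C → (E → A)) ∧ ((E → A) → C))   [eliminate ↔]
≡ ((¬A ∨ E) ∧ (¬E ∨ A)) ∨ ((¬C ∨ (E → A)) ∧ ((E → A) → C))   [eliminate →]
≡ ((¬A ∨ E) ∧ (¬E ∨ A)) ∨ ((¬C ∨ ¬E ∨ A) ∧ ((E → A) → C))   [eliminate →]
≡ ((¬A ∨ E) ∧ (¬E ∨ A)) ∨ ((¬C ∨ ¬E ∨ A) ∧ (¬(E → A) ∨ C))   [eliminate →]
≡ ((¬A ∨ E) ∧ (¬E ∨ A)) ∨ ((¬C ∨ ¬E ∨ A) ∧ (¬(¬E ∨ A) ∨ C))   [eliminate →]
≡ ((¬A ∨ E) ∧ (¬E ∨ A)) ∨ ((¬C ∨ ¬E ∨ A) ∧ ((¬¬E ∧ ¬A) ∨ C))   [De Morgan]
≡ ((¬A ∨ E) ∧ (¬E ∨ A)) ∨ ((¬C ∨ ¬E ∨ A) ∧ ((E ∧ ¬A) ∨ C))   [double negation]
≡ (¬A ∨ E ∨ ¬C ∨ ¬E ∨ A) ∧ (¬A ∨ E ∨ E ∨ C) ∧ (¬A ∨ E ∨ ¬A ∨ C) ∧ (¬E ∨ A ∨ ¬C ∨ ¬E ∨ A) ∧ (¬E ∨ A ∨ E ∨ C) ∧ (¬E ∨ A ∨ ¬A ∨ C)   [distribute ∨ over ∧]
≡ (¬A ∨ E ∨ C) ∧ (¬E ∨ A ∨ ¬C)   [simplify]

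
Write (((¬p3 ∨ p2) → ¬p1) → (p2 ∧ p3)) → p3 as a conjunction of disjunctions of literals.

p3 ∨ ¬p1

(((¬p3 ∨ p2) → ¬p1) → (p2 ∧ p3)) → p3
= ¬(((¬p3 ∨ p2) → ¬p1) → (p2 ∧ p3)) ∨ p3   (eliminate →)
= ¬(¬((¬p3 ∨ p2) → ¬p1) ∨ (p2 ∧ p3)) ∨ p3   (eliminate →)
= ¬(¬(¬(¬p3 ∨ p2) ∨ ¬p1) ∨ (p2 ∧ p3)) ∨ p3   (eliminate →)
= (¬¬(¬(¬p3 ∨ p2) ∨ ¬p1) ∧ ¬(p2 ∧ p3)) ∨ p3   (De Morgan)
= ((¬(¬p3 ∨ p2) ∨ ¬p1) ∧ ¬(p2 ∧ p3)) ∨ p3   (double negation)
= (((¬¬p3 ∧ ¬p2) ∨ ¬p1) ∧ ¬(p2 ∧ p3)) ∨ p3   (De Morgan)
= (((p3 ∧ ¬p2) ∨ ¬p1) ∧ ¬(p2 ∧ p3)) ∨ p3   (double negation)
= (((p3 ∧ ¬p2) ∨ ¬p1) ∧ (¬p2 ∨ ¬p3)) ∨ p3   (De Morgan)
= (p3 ∨ ¬p1 ∨ p3) ∧ (¬p2 ∨ ¬p1 ∨ p3) ∧ (¬p2 ∨ ¬p3 ∨ p3)   (distribute ∨ over ∧)
= p3 ∨ ¬p1   (simplify)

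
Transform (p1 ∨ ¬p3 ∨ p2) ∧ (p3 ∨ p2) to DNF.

(p1 ∧ p3) ∨ p2

(p1 ∨ ¬p3 ∨ p2) ∧ (p3 ∨ p2)
⇔ (p1 ∧ p3) ∨ (p1 ∧ p2) ∨ (¬p3 ∧ p3) ∨ (¬p3 ∧ p2) ∨ (p2 ∧ p3) ∨ (p2 ∧ p2)   [distribute ∧ over ∨]
⇔ (p1 ∧ p3) ∨ p2   [simplify]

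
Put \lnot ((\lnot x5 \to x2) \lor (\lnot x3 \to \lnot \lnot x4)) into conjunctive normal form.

\lnot ((\lnot x5 \to x2) \lor (\lnot x3 \to \lnot \lnot x4))
= \lnot (\lnot \lnot x5 \lor x2 \lor (\lnot x3 \to \lnot \lnot x4))   — eliminate \to
= \lnot (\lnot \lnot x5 \lor x2 \lor \lnot \lnot x3 \lor \lnot \lnot x4)   — eliminate \to
= \lnot \lnot \lnot x5 \land \lnot x2 \land \lnot \lnot \lnot x3 \land \lnot \lnot \lnot x4   — De Morgan
= \lnot x5 \land \lnot x2 \land \lnot \lnot \lnot x3 \land \lnot \lnot \lnot x4   — double negation
= \lnot x5 \land \lnot x2 \land \lnot x3 \land \lnot \lnot \lnot x4   — double negation
= \lnot x5 \land \lnot x2 \land \lnot x3 \land \lnot x4   — double negation

\lnot x5 \land \lnot x2 \land \lnot x3 \land \lnot x4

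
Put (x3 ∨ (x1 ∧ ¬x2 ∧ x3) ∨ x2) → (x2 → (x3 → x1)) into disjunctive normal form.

(x3 ∨ (x1 ∧ ¬x2 ∧ x3) ∨ x2) → (x2 → (x3 → x1))
≡ ¬(x3 ∨ (x1 ∧ ¬x2 ∧ x3) ∨ x2) ∨ (x2 → (x3 → x1))   — eliminate →
≡ ¬(x3 ∨ (x1 ∧ ¬x2 ∧ x3) ∨ x2) ∨ ¬x2 ∨ (x3 → x1)   — eliminate →
≡ ¬(x3 ∨ (x1 ∧ ¬x2 ∧ x3) ∨ x2) ∨ ¬x2 ∨ ¬x3 ∨ x1   — eliminate →
≡ (¬x3 ∧ ¬(x1 ∧ ¬x2 ∧ x3) ∧ ¬x2) ∨ ¬x2 ∨ ¬x3 ∨ x1   — De Morgan
≡ (¬x3 ∧ (¬x1 ∨ ¬¬x2 ∨ ¬x3) ∧ ¬x2) ∨ ¬x2 ∨ ¬x3 ∨ x1   — De Morgan
≡ (¬x3 ∧ (¬x1 ∨ x2 ∨ ¬x3) ∧ ¬x2) ∨ ¬x2 ∨ ¬x3 ∨ x1   — double negation
≡ (¬x3 ∧ ¬x1 ∧ ¬x2) ∨ (¬x3 ∧ x2 ∧ ¬x2) ∨ (¬x3 ∧ ¬x3 ∧ ¬x2) ∨ ¬x2 ∨ ¬x3 ∨ x1   — distribute ∧ over ∨
≡ ¬x2 ∨ ¬x3 ∨ x1   — simplify

¬x2 ∨ ¬x3 ∨ x1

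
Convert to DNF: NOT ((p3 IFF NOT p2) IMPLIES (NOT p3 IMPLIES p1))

NOT p3 AND p2 AND NOT p1

NOT ((p3 IFF NOT p2) IMPLIES (NOT p3 IMPLIES p1))
≡ NOT (NOT (p3 IFF NOT p2) OR (NOT p3 IMPLIES p1))   (eliminate IMPLIES)
≡ NOT (NOT ((p3 IMPLIES NOT p2) AND (NOT p2 IMPLIES p3)) OR (NOT p3 IMPLIES p1))   (eliminate IFF)
≡ NOT (NOT ((NOT p3 OR NOT p2) AND (NOT p2 IMPLIES p3)) OR (NOT p3 IMPLIES p1))   (eliminate IMPLIES)
≡ NOT (NOT ((NOT p3 OR NOT p2) AND (NOT NOT p2 OR p3)) OR (NOT p3 IMPLIES p1))   (eliminate IMPLIES)
≡ NOT (NOT ((NOT p3 OR NOT p2) AND (NOT NOT p2 OR p3)) OR NOT NOT p3 OR p1)   (eliminate IMPLIES)
≡ NOT NOT ((NOT p3 OR NOT p2) AND (NOT NOT p2 OR p3)) AND NOT NOT NOT p3 AND NOT p1   (De Morgan)
≡ (NOT p3 OR NOT p2) AND (NOT NOT p2 OR p3) AND NOT NOT NOT p3 AND NOT p1   (double negation)
≡ (NOT p3 OR NOT p2) AND (p2 OR p3) AND NOT NOT NOT p3 AND NOT p1   (double negation)
≡ (NOT p3 OR NOT p2) AND (p2 OR p3) AND NOT p3 AND NOT p1   (double negation)
≡ (NOT p3 AND p2 AND NOT p3 AND NOT p1) OR (NOT p3 AND p3 AND NOT p3 AND NOT p1) OR (NOT p2 AND p2 AND NOT p3 AND NOT p1) OR (NOT p2 AND p3 AND NOT p3 AND NOT p1)   (distribute AND over OR)
≡ NOT p3 AND p2 AND NOT p1   (simplify)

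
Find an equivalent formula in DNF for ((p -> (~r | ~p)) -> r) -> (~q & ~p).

~r | (~q & ~p)

((p -> (~r | ~p)) -> r) -> (~q & ~p)
= ~((p -> (~r | ~p)) -> r) | (~q & ~p)   — eliminate ->
= ~(~(p -> (~r | ~p)) | r) | (~q & ~p)   — eliminate ->
= ~(~(~p | ~r | ~p) | r) | (~q & ~p)   — eliminate ->
= (~~(~p | ~r | ~p) & ~r) | (~q & ~p)   — De Morgan
= ((~p | ~r | ~p) & ~r) | (~q & ~p)   — double negation
= (~p & ~r) | (~r & ~r) | (~p & ~r) | (~q & ~p)   — distribute & over |
= ~r | (~q & ~p)   — simplify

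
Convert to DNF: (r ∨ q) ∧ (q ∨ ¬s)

(r ∧ ¬s) ∨ q

(r ∨ q) ∧ (q ∨ ¬s)
≡ (r ∧ q) ∨ (r ∧ ¬s) ∨ (q ∧ q) ∨ (q ∧ ¬s)
≡ (r ∧ ¬s) ∨ q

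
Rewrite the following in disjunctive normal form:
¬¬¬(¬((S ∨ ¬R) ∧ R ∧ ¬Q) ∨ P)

S ∧ R ∧ ¬Q ∧ ¬P

¬¬¬(¬((S ∨ ¬R) ∧ R ∧ ¬Q) ∨ P)
≡ ¬(¬((S ∨ ¬R) ∧ R ∧ ¬Q) ∨ P)   — double negation
≡ ¬¬((S ∨ ¬R) ∧ R ∧ ¬Q) ∧ ¬P   — De Morgan
≡ (S ∨ ¬R) ∧ R ∧ ¬Q ∧ ¬P   — double negation
≡ (S ∧ R ∧ ¬Q ∧ ¬P) ∨ (¬R ∧ R ∧ ¬Q ∧ ¬P)   — distribute ∧ over ∨
≡ S ∧ R ∧ ¬Q ∧ ¬P   — simplify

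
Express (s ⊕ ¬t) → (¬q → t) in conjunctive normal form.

t ∨ s ∨ q

(s ⊕ ¬t) → (¬q → t)
≡ ¬(s ⊕ ¬t) ∨ (¬q → t)   — eliminate →
≡ ¬((s ∨ ¬t) ∧ ¬(s ∧ ¬t)) ∨ (¬q → t)   — expand ⊕
≡ ¬((s ∨ ¬t) ∧ ¬(s ∧ ¬t)) ∨ ¬¬q ∨ t   — eliminate →
≡ ¬(s ∨ ¬t) ∨ ¬¬(s ∧ ¬t) ∨ ¬¬q ∨ t   — De Morgan
≡ (¬s ∧ ¬¬t) ∨ ¬¬(s ∧ ¬t) ∨ ¬¬q ∨ t   — De Morgan
≡ (¬s ∧ t) ∨ ¬¬(s ∧ ¬t) ∨ ¬¬q ∨ t   — double negation
≡ (¬s ∧ t) ∨ (s ∧ ¬t) ∨ ¬¬q ∨ t   — double negation
≡ (¬s ∧ t) ∨ (s ∧ ¬t) ∨ q ∨ t   — double negation
≡ (¬s ∨ s ∨ q ∨ t) ∧ (¬s ∨ ¬t ∨ q ∨ t) ∧ (t ∨ s ∨ q ∨ t) ∧ (t ∨ ¬t ∨ q ∨ t)   — distribute ∨ over ∧
≡ t ∨ s ∨ q   — simplify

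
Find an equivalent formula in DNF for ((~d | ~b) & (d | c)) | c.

((~d | ~b) & (d | c)) | c
≡ (~d & d) | (~d & c) | (~b & d) | (~b & c) | c   [distribute & over |]
≡ (~b & d) | c   [simplify]

(~b & d) | c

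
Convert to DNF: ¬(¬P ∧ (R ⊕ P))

¬(¬P ∧ (R ⊕ P))
≡ ¬(¬P ∧ ((R ∧ ¬P) ∨ (¬R ∧ P)))   [expand ⊕]
≡ ¬¬P ∨ ¬((R ∧ ¬P) ∨ (¬R ∧ P))   [De Morgan]
≡ P ∨ ¬((R ∧ ¬P) ∨ (¬R ∧ P))   [double negation]
≡ P ∨ (¬(R ∧ ¬P) ∧ ¬(¬R ∧ P))   [De Morgan]
≡ P ∨ ((¬R ∨ ¬¬P) ∧ ¬(¬R ∧ P))   [De Morgan]
≡ P ∨ ((¬R ∨ P) ∧ ¬(¬R ∧ P))   [double negation]
≡ P ∨ ((¬R ∨ P) ∧ (¬¬R ∨ ¬P))   [De Morgan]
≡ P ∨ ((¬R ∨ P) ∧ (R ∨ ¬P))   [double negation]
≡ P ∨ (¬R ∧ R) ∨ (¬R ∧ ¬P) ∨ (P ∧ R) ∨ (P ∧ ¬P)   [distribute ∧ over ∨]
≡ P ∨ (¬R ∧ ¬P)   [simplify]

P ∨ (¬R ∧ ¬P)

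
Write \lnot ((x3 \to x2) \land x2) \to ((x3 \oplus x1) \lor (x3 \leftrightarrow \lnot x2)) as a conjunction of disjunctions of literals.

x2 \lor x3 \lor x1

\lnot ((x3 \to x2) \land x2) \to ((x3 \oplus x1) \lor (x3 \leftrightarrow \lnot x2))
≡ \lnot \lnot ((x3 \to x2) \land x2) \lor (x3 \oplus x1) \lor (x3 \leftrightarrow \lnot x2)   — eliminate \to
≡ \lnot \lnot ((\lnot x3 \lor x2) \land x2) \lor (x3 \oplus x1) \lor (x3 \leftrightarrow \lnot x2)   — eliminate \to
≡ \lnot \lnot ((\lnot x3 \lor x2) \land x2) \lor ((x3 \lor x1) \land \lnot (x3 \land x1)) \lor (x3 \leftrightarrow \lnot x2)   — expand \oplus
≡ \lnot \lnot ((\lnot x3 \lor x2) \land x2) \lor ((x3 \lor x1) \land \lnot (x3 \land x1)) \lor ((x3 \to \lnot x2) \land (\lnot x2 \to x3))   — eliminate \leftrightarrow
≡ \lnot \lnot ((\lnot x3 \lor x2) \land x2) \lor ((x3 \lor x1) \land \lnot (x3 \land x1)) \lor ((\lnot x3 \lor \lnot x2) \land (\lnot x2 \to x3))   — eliminate \to
≡ \lnot \lnot ((\lnot x3 \lor x2) \land x2) \lor ((x3 \lor x1) \land \lnot (x3 \land x1)) \lor ((\lnot x3 \lor \lnot x2) \land (\lnot \lnot x2 \lor x3))   — eliminate \to
≡ ((\lnot x3 \lor x2) \land x2) \lor ((x3 \lor x1) \land \lnot (x3 \land x1)) \lor ((\lnot x3 \lor \lnot x2) \land (\lnot \lnot x2 \lor x3))   — double negation
≡ ((\lnot x3 \lor x2) \land x2) \lor ((x3 \lor x1) \land (\lnot x3 \lor \lnot x1)) \lor ((\lnot x3 \lor \lnot x2) \land (\lnot \lnot x2 \lor x3))   — De Morgan
≡ ((\lnot x3 \lor x2) \land x2) \lor ((x3 \lor x1) \land (\lnot x3 \lor \lnot x1)) \lor ((\lnot x3 \lor \lnot x2) \land (x2 \lor x3))   — double negation
≡ (\lnot x3 \lor x2 \lor x3 \lor x1 \lor \lnot x3 \lor \lnot x2) \land (\lnot x3 \lor x2 \lor x3 \lor x1 \lor x2 \lor x3) \land (\lnot x3 \lor x2 \lor \lnot x3 \lor \lnot x1 \lor \lnot x3 \lor \lnot x2) \land (\lnot x3 \lor x2 \lor \lnot x3 \lor \lnot x1 \lor x2 \lor x3) \land (x2 \lor x3 \lor x1 \lor \lnot x3 \lor \lnot x2) \land (x2 \lor x3 \lor x1 \lor x2 \lor x3) \land (x2 \lor \lnot x3 \lor \lnot x1 \lor \lnot x3 \lor \lnot x2) \land (x2 \lor \lnot x3 \lor \lnot x1 \lor x2 \lor x3)   — distribute \lor over \land
≡ x2 \lor x3 \lor x1   — simplify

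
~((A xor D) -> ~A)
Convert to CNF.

(~A | ~D) & A

~((A xor D) -> ~A)
⇔ ~(~(A xor D) | ~A)   — eliminate ->
⇔ ~(~((A | D) & ~(A & D)) | ~A)   — expand xor
⇔ ~~((A | D) & ~(A & D)) & ~~A   — De Morgan
⇔ (A | D) & ~(A & D) & ~~A   — double negation
⇔ (A | D) & (~A | ~D) & ~~A   — De Morgan
⇔ (A | D) & (~A | ~D) & A   — double negation
⇔ (~A | ~D) & A   — simplify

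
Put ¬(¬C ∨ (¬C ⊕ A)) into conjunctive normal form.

C ∧ (¬A ∨ ¬C)

¬(¬C ∨ (¬C ⊕ A))
= ¬(¬C ∨ (¬C ∨ A) ∧ ¬(¬C ∧ A))   (expand ⊕)
= ¬¬C ∧ ¬((¬C ∨ A) ∧ ¬(¬C ∧ A))   (De Morgan)
= C ∧ ¬((¬C ∨ A) ∧ ¬(¬C ∧ A))   (double negation)
= C ∧ (¬(¬C ∨ A) ∨ ¬¬(¬C ∧ A))   (De Morgan)
= C ∧ (¬¬C ∧ ¬A ∨ ¬¬(¬C ∧ A))   (De Morgan)
= C ∧ (C ∧ ¬A ∨ ¬¬(¬C ∧ A))   (double negation)
= C ∧ (C ∧ ¬A ∨ ¬C ∧ A)   (double negation)
= C ∧ (C ∨ ¬C) ∧ (C ∨ A) ∧ (¬A ∨ ¬C) ∧ (¬A ∨ A)   (distribute ∨ over ∧)
= C ∧ (¬A ∨ ¬C)   (simplify)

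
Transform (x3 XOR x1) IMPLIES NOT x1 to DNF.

(x3 XOR x1) IMPLIES NOT x1
≡ NOT (x3 XOR x1) OR NOT x1   (eliminate IMPLIES)
≡ NOT ((x3 AND NOT x1) OR (NOT x3 AND x1)) OR NOT x1   (expand XOR)
≡ (NOT (x3 AND NOT x1) AND NOT (NOT x3 AND x1)) OR NOT x1   (De Morgan)
≡ ((NOT x3 OR NOT NOT x1) AND NOT (NOT x3 AND x1)) OR NOT x1   (De Morgan)
≡ ((NOT x3 OR x1) AND NOT (NOT x3 AND x1)) OR NOT x1   (double negation)
≡ ((NOT x3 OR x1) AND (NOT NOT x3 OR NOT x1)) OR NOT x1   (De Morgan)
≡ ((NOT x3 OR x1) AND (x3 OR NOT x1)) OR NOT x1   (double negation)
≡ (NOT x3 AND x3) OR (NOT x3 AND NOT x1) OR (x1 AND x3) OR (x1 AND NOT x1) OR NOT x1   (distribute AND over OR)
≡ (x1 AND x3) OR NOT x1   (simplify)

(x1 AND x3) OR NOT x1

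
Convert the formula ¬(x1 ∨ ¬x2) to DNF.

¬(x1 ∨ ¬x2)
⇔ ¬x1 ∧ ¬¬x2   [De Morgan]
⇔ ¬x1 ∧ x2   [double negation]

¬x1 ∧ x2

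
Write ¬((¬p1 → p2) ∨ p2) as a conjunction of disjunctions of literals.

¬p1 ∧ ¬p2

¬((¬p1 → p2) ∨ p2)
⇔ ¬(¬¬p1 ∨ p2 ∨ p2)   [eliminate →]
⇔ ¬¬¬p1 ∧ ¬p2 ∧ ¬p2   [De Morgan]
⇔ ¬p1 ∧ ¬p2 ∧ ¬p2   [double negation]
⇔ ¬p1 ∧ ¬p2   [simplify]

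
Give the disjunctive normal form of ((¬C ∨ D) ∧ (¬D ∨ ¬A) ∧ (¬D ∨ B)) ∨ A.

((¬C ∨ D) ∧ (¬D ∨ ¬A) ∧ (¬D ∨ B)) ∨ A
≡ (¬C ∧ ¬D ∧ ¬D) ∨ (¬C ∧ ¬D ∧ B) ∨ (¬C ∧ ¬A ∧ ¬D) ∨ (¬C ∧ ¬A ∧ B) ∨ (D ∧ ¬D ∧ ¬D) ∨ (D ∧ ¬D ∧ B) ∨ (D ∧ ¬A ∧ ¬D) ∨ (D ∧ ¬A ∧ B) ∨ A
≡ (¬C ∧ ¬D) ∨ (¬C ∧ ¬A ∧ B) ∨ (D ∧ ¬A ∧ B) ∨ A

(¬C ∧ ¬D) ∨ (¬C ∧ ¬A ∧ B) ∨ (D ∧ ¬A ∧ B) ∨ A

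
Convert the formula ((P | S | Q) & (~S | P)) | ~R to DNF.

P | (Q & ~S) | ~R

((P | S | Q) & (~S | P)) | ~R
= (P & ~S) | (P & P) | (S & ~S) | (S & P) | (Q & ~S) | (Q & P) | ~R   [distribute & over |]
= P | (Q & ~S) | ~R   [simplify]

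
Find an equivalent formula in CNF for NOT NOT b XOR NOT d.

(b OR NOT d) AND (NOT b OR d)

NOT NOT b XOR NOT d
⇔ (NOT NOT b OR NOT d) AND NOT (NOT NOT b AND NOT d)   (expand XOR)
⇔ (b OR NOT d) AND NOT (NOT NOT b AND NOT d)   (double negation)
⇔ (b OR NOT d) AND (NOT NOT NOT b OR NOT NOT d)   (De Morgan)
⇔ (b OR NOT d) AND (NOT b OR NOT NOT d)   (double negation)
⇔ (b OR NOT d) AND (NOT b OR d)   (double negation)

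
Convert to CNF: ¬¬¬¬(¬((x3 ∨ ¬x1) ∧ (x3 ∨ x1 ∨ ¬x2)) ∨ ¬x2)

¬¬¬¬(¬((x3 ∨ ¬x1) ∧ (x3 ∨ x1 ∨ ¬x2)) ∨ ¬x2)
≡ ¬¬(¬((x3 ∨ ¬x1) ∧ (x3 ∨ x1 ∨ ¬x2)) ∨ ¬x2)
≡ ¬((x3 ∨ ¬x1) ∧ (x3 ∨ x1 ∨ ¬x2)) ∨ ¬x2
≡ ¬(x3 ∨ ¬x1) ∨ ¬(x3 ∨ x1 ∨ ¬x2) ∨ ¬x2
≡ (¬x3 ∧ ¬¬x1) ∨ ¬(x3 ∨ x1 ∨ ¬x2) ∨ ¬x2
≡ (¬x3 ∧ x1) ∨ ¬(x3 ∨ x1 ∨ ¬x2) ∨ ¬x2
≡ (¬x3 ∧ x1) ∨ (¬x3 ∧ ¬x1 ∧ ¬¬x2) ∨ ¬x2
≡ (¬x3 ∧ x1) ∨ (¬x3 ∧ ¬x1 ∧ x2) ∨ ¬x2
≡ (¬x3 ∨ ¬x3 ∨ ¬x2) ∧ (¬x3 ∨ ¬x1 ∨ ¬x2) ∧ (¬x3 ∨ x2 ∨ ¬x2) ∧ (x1 ∨ ¬x3 ∨ ¬x2) ∧ (x1 ∨ ¬x1 ∨ ¬x2) ∧ (x1 ∨ x2 ∨ ¬x2)
≡ ¬x3 ∨ ¬x2

¬x3 ∨ ¬x2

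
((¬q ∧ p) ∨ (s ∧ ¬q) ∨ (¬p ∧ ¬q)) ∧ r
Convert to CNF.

¬q ∧ r

((¬q ∧ p) ∨ (s ∧ ¬q) ∨ (¬p ∧ ¬q)) ∧ r
⇔ (¬q ∨ s ∨ ¬p) ∧ (¬q ∨ s ∨ ¬q) ∧ (¬q ∨ ¬q ∨ ¬p) ∧ (¬q ∨ ¬q ∨ ¬q) ∧ (p ∨ s ∨ ¬p) ∧ (p ∨ s ∨ ¬q) ∧ (p ∨ ¬q ∨ ¬p) ∧ (p ∨ ¬q ∨ ¬q) ∧ r   [distribute ∨ over ∧]
⇔ ¬q ∧ r   [simplify]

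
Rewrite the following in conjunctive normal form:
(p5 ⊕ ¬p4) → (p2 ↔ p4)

(p5 ⊕ ¬p4) → (p2 ↔ p4)
≡ ¬(p5 ⊕ ¬p4) ∨ (p2 ↔ p4)   (eliminate →)
≡ ¬((p5 ∨ ¬p4) ∧ ¬(p5 ∧ ¬p4)) ∨ (p2 ↔ p4)   (expand ⊕)
≡ ¬((p5 ∨ ¬p4) ∧ ¬(p5 ∧ ¬p4)) ∨ ((p2 → p4) ∧ (p4 → p2))   (eliminate ↔)
≡ ¬((p5 ∨ ¬p4) ∧ ¬(p5 ∧ ¬p4)) ∨ ((¬p2 ∨ p4) ∧ (p4 → p2))   (eliminate →)
≡ ¬((p5 ∨ ¬p4) ∧ ¬(p5 ∧ ¬p4)) ∨ ((¬p2 ∨ p4) ∧ (¬p4 ∨ p2))   (eliminate →)
≡ ¬(p5 ∨ ¬p4) ∨ ¬¬(p5 ∧ ¬p4) ∨ ((¬p2 ∨ p4) ∧ (¬p4 ∨ p2))   (De Morgan)
≡ (¬p5 ∧ ¬¬p4) ∨ ¬¬(p5 ∧ ¬p4) ∨ ((¬p2 ∨ p4) ∧ (¬p4 ∨ p2))   (De Morgan)
≡ (¬p5 ∧ p4) ∨ ¬¬(p5 ∧ ¬p4) ∨ ((¬p2 ∨ p4) ∧ (¬p4 ∨ p2))   (double negation)
≡ (¬p5 ∧ p4) ∨ (p5 ∧ ¬p4) ∨ ((¬p2 ∨ p4) ∧ (¬p4 ∨ p2))   (double negation)
≡ (¬p5 ∨ p5 ∨ ¬p2 ∨ p4) ∧ (¬p5 ∨ p5 ∨ ¬p4 ∨ p2) ∧ (¬p5 ∨ ¬p4 ∨ ¬p2 ∨ p4) ∧ (¬p5 ∨ ¬p4 ∨ ¬p4 ∨ p2) ∧ (p4 ∨ p5 ∨ ¬p2 ∨ p4) ∧ (p4 ∨ p5 ∨ ¬p4 ∨ p2) ∧ (p4 ∨ ¬p4 ∨ ¬p2 ∨ p4) ∧ (p4 ∨ ¬p4 ∨ ¬p4 ∨ p2)   (distribute ∨ over ∧)
≡ (¬p5 ∨ ¬p4 ∨ p2) ∧ (p4 ∨ p5 ∨ ¬p2)   (simplify)

(¬p5 ∨ ¬p4 ∨ p2) ∧ (p4 ∨ p5 ∨ ¬p2)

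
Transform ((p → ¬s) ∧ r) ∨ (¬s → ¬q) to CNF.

((p → ¬s) ∧ r) ∨ (¬s → ¬q)
≡ ((¬p ∨ ¬s) ∧ r) ∨ (¬s → ¬q)   (eliminate →)
≡ ((¬p ∨ ¬s) ∧ r) ∨ ¬¬s ∨ ¬q   (eliminate →)
≡ ((¬p ∨ ¬s) ∧ r) ∨ s ∨ ¬q   (double negation)
≡ (¬p ∨ ¬s ∨ s ∨ ¬q) ∧ (r ∨ s ∨ ¬q)   (distribute ∨ over ∧)
≡ r ∨ s ∨ ¬q   (simplify)

r ∨ s ∨ ¬q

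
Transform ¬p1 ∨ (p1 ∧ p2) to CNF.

¬p1 ∨ (p1 ∧ p2)
≡ (¬p1 ∨ p1) ∧ (¬p1 ∨ p2)   [distribute ∨ over ∧]
≡ ¬p1 ∨ p2   [simplify]

¬p1 ∨ p2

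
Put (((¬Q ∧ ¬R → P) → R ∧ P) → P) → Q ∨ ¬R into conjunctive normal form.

(¬R ∨ P ∨ Q) ∧ (¬P ∨ Q ∨ ¬R)

(((¬Q ∧ ¬R → P) → R ∧ P) → P) → Q ∨ ¬R
≡ ¬(((¬Q ∧ ¬R → P) → R ∧ P) → P) ∨ Q ∨ ¬R   — eliminate →
≡ ¬(¬((¬Q ∧ ¬R → P) → R ∧ P) ∨ P) ∨ Q ∨ ¬R   — eliminate →
≡ ¬(¬(¬(¬Q ∧ ¬R → P) ∨ R ∧ P) ∨ P) ∨ Q ∨ ¬R   — eliminate →
≡ ¬(¬(¬(¬(¬Q ∧ ¬R) ∨ P) ∨ R ∧ P) ∨ P) ∨ Q ∨ ¬R   — eliminate →
≡ ¬¬(¬(¬(¬Q ∧ ¬R) ∨ P) ∨ R ∧ P) ∧ ¬P ∨ Q ∨ ¬R   — De Morgan
≡ (¬(¬(¬Q ∧ ¬R) ∨ P) ∨ R ∧ P) ∧ ¬P ∨ Q ∨ ¬R   — double negation
≡ (¬¬(¬Q ∧ ¬R) ∧ ¬P ∨ R ∧ P) ∧ ¬P ∨ Q ∨ ¬R   — De Morgan
≡ (¬Q ∧ ¬R ∧ ¬P ∨ R ∧ P) ∧ ¬P ∨ Q ∨ ¬R   — double negation
≡ (¬Q ∨ R ∨ Q ∨ ¬R) ∧ (¬Q ∨ P ∨ Q ∨ ¬R) ∧ (¬R ∨ R ∨ Q ∨ ¬R) ∧ (¬R ∨ P ∨ Q ∨ ¬R) ∧ (¬P ∨ R ∨ Q ∨ ¬R) ∧ (¬P ∨ P ∨ Q ∨ ¬R) ∧ (¬P ∨ Q ∨ ¬R)   — distribute ∨ over ∧
≡ (¬R ∨ P ∨ Q) ∧ (¬P ∨ Q ∨ ¬R)   — simplify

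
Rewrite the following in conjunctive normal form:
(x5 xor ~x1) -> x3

(x5 xor ~x1) -> x3
≡ ~(x5 xor ~x1) | x3   — eliminate ->
≡ ~((x5 | ~x1) & ~(x5 & ~x1)) | x3   — expand xor
≡ ~(x5 | ~x1) | ~~(x5 & ~x1) | x3   — De Morgan
≡ (~x5 & ~~x1) | ~~(x5 & ~x1) | x3   — De Morgan
≡ (~x5 & x1) | ~~(x5 & ~x1) | x3   — double negation
≡ (~x5 & x1) | (x5 & ~x1) | x3   — double negation
≡ (~x5 | x5 | x3) & (~x5 | ~x1 | x3) & (x1 | x5 | x3) & (x1 | ~x1 | x3)   — distribute | over &
≡ (~x5 | ~x1 | x3) & (x1 | x5 | x3)   — simplify

(~x5 | ~x1 | x3) & (x1 | x5 | x3)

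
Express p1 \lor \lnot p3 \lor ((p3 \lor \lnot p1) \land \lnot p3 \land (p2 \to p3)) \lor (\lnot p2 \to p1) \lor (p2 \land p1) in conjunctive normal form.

p1 \lor \lnot p3 \lor p2

p1 \lor \lnot p3 \lor ((p3 \lor \lnot p1) \land \lnot p3 \land (p2 \to p3)) \lor (\lnot p2 \to p1) \lor (p2 \land p1)
⇔ p1 \lor \lnot p3 \lor ((p3 \lor \lnot p1) \land \lnot p3 \land (\lnot p2 \lor p3)) \lor (\lnot p2 \to p1) \lor (p2 \land p1)   — eliminate \to
⇔ p1 \lor \lnot p3 \lor ((p3 \lor \lnot p1) \land \lnot p3 \land (\lnot p2 \lor p3)) \lor \lnot \lnot p2 \lor p1 \lor (p2 \land p1)   — eliminate \to
⇔ p1 \lor \lnot p3 \lor ((p3 \lor \lnot p1) \land \lnot p3 \land (\lnot p2 \lor p3)) \lor p2 \lor p1 \lor (p2 \land p1)   — double negation
⇔ (p1 \lor \lnot p3 \lor p3 \lor \lnot p1 \lor p2 \lor p1 \lor p2) \land (p1 \lor \lnot p3 \lor p3 \lor \lnot p1 \lor p2 \lor p1 \lor p1) \land (p1 \lor \lnot p3 \lor \lnot p3 \lor p2 \lor p1 \lor p2) \land (p1 \lor \lnot p3 \lor \lnot p3 \lor p2 \lor p1 \lor p1) \land (p1 \lor \lnot p3 \lor \lnot p2 \lor p3 \lor p2 \lor p1 \lor p2) \land (p1 \lor \lnot p3 \lor \lnot p2 \lor p3 \lor p2 \lor p1 \lor p1)   — distribute \lor over \land
⇔ p1 \lor \lnot p3 \lor p2   — simplify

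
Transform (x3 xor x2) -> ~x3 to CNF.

~x3 | x2

(x3 xor x2) -> ~x3
= ~(x3 xor x2) | ~x3
= ~((x3 | x2) & ~(x3 & x2)) | ~x3
= ~(x3 | x2) | ~~(x3 & x2) | ~x3
= (~x3 & ~x2) | ~~(x3 & x2) | ~x3
= (~x3 & ~x2) | (x3 & x2) | ~x3
= (~x3 | x3 | ~x3) & (~x3 | x2 | ~x3) & (~x2 | x3 | ~x3) & (~x2 | x2 | ~x3)
= ~x3 | x2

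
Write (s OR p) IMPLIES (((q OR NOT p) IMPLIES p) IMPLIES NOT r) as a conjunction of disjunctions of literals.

(s OR p) IMPLIES (((q OR NOT p) IMPLIES p) IMPLIES NOT r)
= NOT (s OR p) OR (((q OR NOT p) IMPLIES p) IMPLIES NOT r)
= NOT (s OR p) OR NOT ((q OR NOT p) IMPLIES p) OR NOT r
= NOT (s OR p) OR NOT (NOT (q OR NOT p) OR p) OR NOT r
= (NOT s AND NOT p) OR NOT (NOT (q OR NOT p) OR p) OR NOT r
= (NOT s AND NOT p) OR (NOT NOT (q OR NOT p) AND NOT p) OR NOT r
= (NOT s AND NOT p) OR ((q OR NOT p) AND NOT p) OR NOT r
= (NOT s OR q OR NOT p OR NOT r) AND (NOT s OR NOT p OR NOT r) AND (NOT p OR q OR NOT p OR NOT r) AND (NOT p OR NOT p OR NOT r)
= NOT p OR NOT r

NOT p OR NOT r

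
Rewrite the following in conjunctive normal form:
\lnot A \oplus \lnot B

\lnot A \oplus \lnot B
⇔ (\lnot A \lor \lnot B) \land \lnot (\lnot A \land \lnot B)   (expand \oplus)
⇔ (\lnot A \lor \lnot B) \land (\lnot \lnot A \lor \lnot \lnot B)   (De Morgan)
⇔ (\lnot A \lor \lnot B) \land (A \lor \lnot \lnot B)   (double negation)
⇔ (\lnot A \lor \lnot B) \land (A \lor B)   (double negation)

(\lnot A \lor \lnot B) \land (A \lor B)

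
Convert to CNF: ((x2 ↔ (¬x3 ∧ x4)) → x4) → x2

¬x4 ∨ x2

((x2 ↔ (¬x3 ∧ x4)) → x4) → x2
⇔ ¬((x2 ↔ (¬x3 ∧ x4)) → x4) ∨ x2
⇔ ¬(¬(x2 ↔ (¬x3 ∧ x4)) ∨ x4) ∨ x2
⇔ ¬(¬((x2 → (¬x3 ∧ x4)) ∧ ((¬x3 ∧ x4) → x2)) ∨ x4) ∨ x2
⇔ ¬(¬((¬x2 ∨ (¬x3 ∧ x4)) ∧ ((¬x3 ∧ x4) → x2)) ∨ x4) ∨ x2
⇔ ¬(¬((¬x2 ∨ (¬x3 ∧ x4)) ∧ (¬(¬x3 ∧ x4) ∨ x2)) ∨ x4) ∨ x2
⇔ (¬¬((¬x2 ∨ (¬x3 ∧ x4)) ∧ (¬(¬x3 ∧ x4) ∨ x2)) ∧ ¬x4) ∨ x2
⇔ ((¬x2 ∨ (¬x3 ∧ x4)) ∧ (¬(¬x3 ∧ x4) ∨ x2) ∧ ¬x4) ∨ x2
⇔ ((¬x2 ∨ (¬x3 ∧ x4)) ∧ (¬¬x3 ∨ ¬x4 ∨ x2) ∧ ¬x4) ∨ x2
⇔ ((¬x2 ∨ (¬x3 ∧ x4)) ∧ (x3 ∨ ¬x4 ∨ x2) ∧ ¬x4) ∨ x2
⇔ (¬x2 ∨ ¬x3 ∨ x2) ∧ (¬x2 ∨ x4 ∨ x2) ∧ (x3 ∨ ¬x4 ∨ x2 ∨ x2) ∧ (¬x4 ∨ x2)
⇔ ¬x4 ∨ x2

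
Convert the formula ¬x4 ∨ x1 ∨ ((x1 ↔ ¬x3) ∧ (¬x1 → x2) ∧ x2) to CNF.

(¬x4 ∨ x1 ∨ x3) ∧ (¬x4 ∨ x1 ∨ x2)

¬x4 ∨ x1 ∨ ((x1 ↔ ¬x3) ∧ (¬x1 → x2) ∧ x2)
⇔ ¬x4 ∨ x1 ∨ ((x1 → ¬x3) ∧ (¬x3 → x1) ∧ (¬x1 → x2) ∧ x2)   — eliminate ↔
⇔ ¬x4 ∨ x1 ∨ ((¬x1 ∨ ¬x3) ∧ (¬x3 → x1) ∧ (¬x1 → x2) ∧ x2)   — eliminate →
⇔ ¬x4 ∨ x1 ∨ ((¬x1 ∨ ¬x3) ∧ (¬¬x3 ∨ x1) ∧ (¬x1 → x2) ∧ x2)   — eliminate →
⇔ ¬x4 ∨ x1 ∨ ((¬x1 ∨ ¬x3) ∧ (¬¬x3 ∨ x1) ∧ (¬¬x1 ∨ x2) ∧ x2)   — eliminate →
⇔ ¬x4 ∨ x1 ∨ ((¬x1 ∨ ¬x3) ∧ (x3 ∨ x1) ∧ (¬¬x1 ∨ x2) ∧ x2)   — double negation
⇔ ¬x4 ∨ x1 ∨ ((¬x1 ∨ ¬x3) ∧ (x3 ∨ x1) ∧ (x1 ∨ x2) ∧ x2)   — double negation
⇔ (¬x4 ∨ x1 ∨ ¬x1 ∨ ¬x3) ∧ (¬x4 ∨ x1 ∨ x3 ∨ x1) ∧ (¬x4 ∨ x1 ∨ x1 ∨ x2) ∧ (¬x4 ∨ x1 ∨ x2)   — distribute ∨ over ∧
⇔ (¬x4 ∨ x1 ∨ x3) ∧ (¬x4 ∨ x1 ∨ x2)   — simplify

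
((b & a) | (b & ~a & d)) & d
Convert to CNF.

((b & a) | (b & ~a & d)) & d
≡ (b | b) & (b | ~a) & (b | d) & (a | b) & (a | ~a) & (a | d) & d   (distribute | over &)
≡ b & d   (simplify)

b & d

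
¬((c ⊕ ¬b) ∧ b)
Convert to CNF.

¬c ∨ ¬b

¬((c ⊕ ¬b) ∧ b)
= ¬((c ∨ ¬b) ∧ ¬(c ∧ ¬b) ∧ b)   [expand ⊕]
= ¬(c ∨ ¬b) ∨ ¬¬(c ∧ ¬b) ∨ ¬b   [De Morgan]
= (¬c ∧ ¬¬b) ∨ ¬¬(c ∧ ¬b) ∨ ¬b   [De Morgan]
= (¬c ∧ b) ∨ ¬¬(c ∧ ¬b) ∨ ¬b   [double negation]
= (¬c ∧ b) ∨ (c ∧ ¬b) ∨ ¬b   [double negation]
= (¬c ∨ c ∨ ¬b) ∧ (¬c ∨ ¬b ∨ ¬b) ∧ (b ∨ c ∨ ¬b) ∧ (b ∨ ¬b ∨ ¬b)   [distribute ∨ over ∧]
= ¬c ∨ ¬b   [simplify]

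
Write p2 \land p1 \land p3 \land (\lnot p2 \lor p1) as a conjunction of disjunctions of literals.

p2 \land p1 \land p3

p2 \land p1 \land p3 \land (\lnot p2 \lor p1)
≡ p2 \land p1 \land p3   (simplify)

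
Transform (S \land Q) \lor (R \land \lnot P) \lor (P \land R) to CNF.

(S \land Q) \lor (R \land \lnot P) \lor (P \land R)
= (S \lor R \lor P) \land (S \lor R \lor R) \land (S \lor \lnot P \lor P) \land (S \lor \lnot P \lor R) \land (Q \lor R \lor P) \land (Q \lor R \lor R) \land (Q \lor \lnot P \lor P) \land (Q \lor \lnot P \lor R)   [distribute \lor over \land]
= (S \lor R) \land (Q \lor R)   [simplify]

(S \lor R) \land (Q \lor R)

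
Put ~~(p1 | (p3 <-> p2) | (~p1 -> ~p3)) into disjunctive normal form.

~~(p1 | (p3 <-> p2) | (~p1 -> ~p3))
⇔ ~~(p1 | ((p3 -> p2) & (p2 -> p3)) | (~p1 -> ~p3))   — eliminate <->
⇔ ~~(p1 | ((~p3 | p2) & (p2 -> p3)) | (~p1 -> ~p3))   — eliminate ->
⇔ ~~(p1 | ((~p3 | p2) & (~p2 | p3)) | (~p1 -> ~p3))   — eliminate ->
⇔ ~~(p1 | ((~p3 | p2) & (~p2 | p3)) | ~~p1 | ~p3)   — eliminate ->
⇔ p1 | ((~p3 | p2) & (~p2 | p3)) | ~~p1 | ~p3   — double negation
⇔ p1 | ((~p3 | p2) & (~p2 | p3)) | p1 | ~p3   — double negation
⇔ p1 | (~p3 & ~p2) | (~p3 & p3) | (p2 & ~p2) | (p2 & p3) | p1 | ~p3   — distribute & over |
⇔ p1 | (p2 & p3) | ~p3   — simplify

p1 | (p2 & p3) | ~p3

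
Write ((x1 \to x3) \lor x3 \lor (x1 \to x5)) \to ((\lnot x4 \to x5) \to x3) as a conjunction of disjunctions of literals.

((x1 \to x3) \lor x3 \lor (x1 \to x5)) \to ((\lnot x4 \to x5) \to x3)
≡ \lnot ((x1 \to x3) \lor x3 \lor (x1 \to x5)) \lor ((\lnot x4 \to x5) \to x3)   — eliminate \to
≡ \lnot (\lnot x1 \lor x3 \lor x3 \lor (x1 \to x5)) \lor ((\lnot x4 \to x5) \to x3)   — eliminate \to
≡ \lnot (\lnot x1 \lor x3 \lor x3 \lor \lnot x1 \lor x5) \lor ((\lnot x4 \to x5) \to x3)   — eliminate \to
≡ \lnot (\lnot x1 \lor x3 \lor x3 \lor \lnot x1 \lor x5) \lor \lnot (\lnot x4 \to x5) \lor x3   — eliminate \to
≡ \lnot (\lnot x1 \lor x3 \lor x3 \lor \lnot x1 \lor x5) \lor \lnot (\lnot \lnot x4 \lor x5) \lor x3   — eliminate \to
≡ (\lnot \lnot x1 \land \lnot x3 \land \lnot x3 \land \lnot \lnot x1 \land \lnot x5) \lor \lnot (\lnot \lnot x4 \lor x5) \lor x3   — De Morgan
≡ (x1 \land \lnot x3 \land \lnot x3 \land \lnot \lnot x1 \land \lnot x5) \lor \lnot (\lnot \lnot x4 \lor x5) \lor x3   — double negation
≡ (x1 \land \lnot x3 \land \lnot x3 \land x1 \land \lnot x5) \lor \lnot (\lnot \lnot x4 \lor x5) \lor x3   — double negation
≡ (x1 \land \lnot x3 \land \lnot x3 \land x1 \land \lnot x5) \lor (\lnot \lnot \lnot x4 \land \lnot x5) \lor x3   — De Morgan
≡ (x1 \land \lnot x3 \land \lnot x3 \land x1 \land \lnot x5) \lor (\lnot x4 \land \lnot x5) \lor x3   — double negation
≡ (x1 \lor \lnot x4 \lor x3) \land (x1 \lor \lnot x5 \lor x3) \land (\lnot x3 \lor \lnot x4 \lor x3) \land (\lnot x3 \lor \lnot x5 \lor x3) \land (\lnot x3 \lor \lnot x4 \lor x3) \land (\lnot x3 \lor \lnot x5 \lor x3) \land (x1 \lor \lnot x4 \lor x3) \land (x1 \lor \lnot x5 \lor x3) \land (\lnot x5 \lor \lnot x4 \lor x3) \land (\lnot x5 \lor \lnot x5 \lor x3)   — distribute \lor over \land
≡ (x1 \lor \lnot x4 \lor x3) \land (\lnot x5 \lor x3)   — simplify

(x1 \lor \lnot x4 \lor x3) \land (\lnot x5 \lor x3)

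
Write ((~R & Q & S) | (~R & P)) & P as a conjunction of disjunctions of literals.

((~R & Q & S) | (~R & P)) & P
≡ (~R | ~R) & (~R | P) & (Q | ~R) & (Q | P) & (S | ~R) & (S | P) & P   [distribute | over &]
≡ ~R & P   [simplify]

~R & P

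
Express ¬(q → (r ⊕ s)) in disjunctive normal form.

(q ∧ ¬r ∧ ¬s) ∨ (q ∧ s ∧ r)

¬(q → (r ⊕ s))
≡ ¬(¬q ∨ (r ⊕ s))   [eliminate →]
≡ ¬(¬q ∨ (r ∧ ¬s) ∨ (¬r ∧ s))   [expand ⊕]
≡ ¬¬q ∧ ¬(r ∧ ¬s) ∧ ¬(¬r ∧ s)   [De Morgan]
≡ q ∧ ¬(r ∧ ¬s) ∧ ¬(¬r ∧ s)   [double negation]
≡ q ∧ (¬r ∨ ¬¬s) ∧ ¬(¬r ∧ s)   [De Morgan]
≡ q ∧ (¬r ∨ s) ∧ ¬(¬r ∧ s)   [double negation]
≡ q ∧ (¬r ∨ s) ∧ (¬¬r ∨ ¬s)   [De Morgan]
≡ q ∧ (¬r ∨ s) ∧ (r ∨ ¬s)   [double negation]
≡ (q ∧ ¬r ∧ r) ∨ (q ∧ ¬r ∧ ¬s) ∨ (q ∧ s ∧ r) ∨ (q ∧ s ∧ ¬s)   [distribute ∧ over ∨]
≡ (q ∧ ¬r ∧ ¬s) ∨ (q ∧ s ∧ r)   [simplify]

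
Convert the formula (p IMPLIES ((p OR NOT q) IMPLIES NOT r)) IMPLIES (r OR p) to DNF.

(p IMPLIES ((p OR NOT q) IMPLIES NOT r)) IMPLIES (r OR p)
≡ NOT (p IMPLIES ((p OR NOT q) IMPLIES NOT r)) OR r OR p   [eliminate IMPLIES]
≡ NOT (NOT p OR ((p OR NOT q) IMPLIES NOT r)) OR r OR p   [eliminate IMPLIES]
≡ NOT (NOT p OR NOT (p OR NOT q) OR NOT r) OR r OR p   [eliminate IMPLIES]
≡ (NOT NOT p AND NOT NOT (p OR NOT q) AND NOT NOT r) OR r OR p   [De Morgan]
≡ (p AND NOT NOT (p OR NOT q) AND NOT NOT r) OR r OR p   [double negation]
≡ (p AND (p OR NOT q) AND NOT NOT r) OR r OR p   [double negation]
≡ (p AND (p OR NOT q) AND r) OR r OR p   [double negation]
≡ (p AND p AND r) OR (p AND NOT q AND r) OR r OR p   [distribute AND over OR]
≡ r OR p   [simplify]

r OR p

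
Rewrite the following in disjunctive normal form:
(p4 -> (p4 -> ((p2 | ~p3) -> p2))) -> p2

(p4 -> (p4 -> ((p2 | ~p3) -> p2))) -> p2
= ~(p4 -> (p4 -> ((p2 | ~p3) -> p2))) | p2   [eliminate ->]
= ~(~p4 | (p4 -> ((p2 | ~p3) -> p2))) | p2   [eliminate ->]
= ~(~p4 | ~p4 | ((p2 | ~p3) -> p2)) | p2   [eliminate ->]
= ~(~p4 | ~p4 | ~(p2 | ~p3) | p2) | p2   [eliminate ->]
= (~~p4 & ~~p4 & ~~(p2 | ~p3) & ~p2) | p2   [De Morgan]
= (p4 & ~~p4 & ~~(p2 | ~p3) & ~p2) | p2   [double negation]
= (p4 & p4 & ~~(p2 | ~p3) & ~p2) | p2   [double negation]
= (p4 & p4 & (p2 | ~p3) & ~p2) | p2   [double negation]
= (p4 & p4 & p2 & ~p2) | (p4 & p4 & ~p3 & ~p2) | p2   [distribute & over |]
= (p4 & ~p3 & ~p2) | p2   [simplify]

(p4 & ~p3 & ~p2) | p2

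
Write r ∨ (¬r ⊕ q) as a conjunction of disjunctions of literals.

r ∨ ¬q

r ∨ (¬r ⊕ q)
= r ∨ ((¬r ∨ q) ∧ ¬(¬r ∧ q))
= r ∨ ((¬r ∨ q) ∧ (¬¬r ∨ ¬q))
= r ∨ ((¬r ∨ q) ∧ (r ∨ ¬q))
= (r ∨ ¬r ∨ q) ∧ (r ∨ r ∨ ¬q)
= r ∨ ¬q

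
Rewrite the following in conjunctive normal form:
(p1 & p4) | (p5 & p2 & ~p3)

(p1 | p5) & (p1 | p2) & (p1 | ~p3) & (p4 | p5) & (p4 | p2) & (p4 | ~p3)

(p1 & p4) | (p5 & p2 & ~p3)
⇔ (p1 | p5) & (p1 | p2) & (p1 | ~p3) & (p4 | p5) & (p4 | p2) & (p4 | ~p3)   — distribute | over &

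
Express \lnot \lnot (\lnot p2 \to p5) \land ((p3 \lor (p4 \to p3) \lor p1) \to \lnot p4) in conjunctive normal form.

(p2 \lor p5) \land (\lnot p3 \lor \lnot p4) \land (\lnot p1 \lor \lnot p4)

\lnot \lnot (\lnot p2 \to p5) \land ((p3 \lor (p4 \to p3) \lor p1) \to \lnot p4)
= \lnot \lnot (\lnot \lnot p2 \lor p5) \land ((p3 \lor (p4 \to p3) \lor p1) \to \lnot p4)   [eliminate \to]
= \lnot \lnot (\lnot \lnot p2 \lor p5) \land (\lnot (p3 \lor (p4 \to p3) \lor p1) \lor \lnot p4)   [eliminate \to]
= \lnot \lnot (\lnot \lnot p2 \lor p5) \land (\lnot (p3 \lor \lnot p4 \lor p3 \lor p1) \lor \lnot p4)   [eliminate \to]
= (\lnot \lnot p2 \lor p5) \land (\lnot (p3 \lor \lnot p4 \lor p3 \lor p1) \lor \lnot p4)   [double negation]
= (p2 \lor p5) \land (\lnot (p3 \lor \lnot p4 \lor p3 \lor p1) \lor \lnot p4)   [double negation]
= (p2 \lor p5) \land ((\lnot p3 \land \lnot \lnot p4 \land \lnot p3 \land \lnot p1) \lor \lnot p4)   [De Morgan]
= (p2 \lor p5) \land ((\lnot p3 \land p4 \land \lnot p3 \land \lnot p1) \lor \lnot p4)   [double negation]
= (p2 \lor p5) \land (\lnot p3 \lor \lnot p4) \land (p4 \lor \lnot p4) \land (\lnot p3 \lor \lnot p4) \land (\lnot p1 \lor \lnot p4)   [distribute \lor over \land]
= (p2 \lor p5) \land (\lnot p3 \lor \lnot p4) \land (\lnot p1 \lor \lnot p4)   [simplify]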